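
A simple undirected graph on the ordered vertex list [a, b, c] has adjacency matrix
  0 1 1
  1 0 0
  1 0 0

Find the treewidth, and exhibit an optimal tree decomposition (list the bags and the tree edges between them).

The largest bag has 2 vertices, giving width 1; this decomposition certifies tw(G) ≤ 1. Since G has at least one edge (e.g. c–a), it is not an edgeless graph, so tw(G) ≥ 1. Hence tw(G) = 1 exactly.

Treewidth 1.
One such decomposition:
Bags: B1 = {a, c}  B2 = {a, b}
Tree: B1–B2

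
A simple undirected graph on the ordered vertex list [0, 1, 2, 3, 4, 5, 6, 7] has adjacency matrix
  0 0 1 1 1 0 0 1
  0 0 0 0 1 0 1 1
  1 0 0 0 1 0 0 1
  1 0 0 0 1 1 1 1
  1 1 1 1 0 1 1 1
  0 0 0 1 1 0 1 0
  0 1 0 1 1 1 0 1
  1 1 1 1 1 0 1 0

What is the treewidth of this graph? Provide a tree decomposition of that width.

Every bag has size at most 4, so the width is 4 − 1 = 3 and tw(G) ≤ 3. Conversely, {3, 4, 5, 6} is a clique of size 4, and the vertices of any clique must share a bag in every tree decomposition; so some bag has ≥ 4 vertices and tw(G) ≥ 3. The upper and lower bounds meet at 3, so that is the treewidth.

Treewidth 3.
Bags: B1 = {0, 3, 4, 7}  B2 = {0, 2, 4, 7}  B3 = {3, 4, 6, 7}  B4 = {1, 4, 6, 7}  B5 = {3, 4, 5, 6}
Tree: B1–B2, B1–B3, B3–B4, B3–B5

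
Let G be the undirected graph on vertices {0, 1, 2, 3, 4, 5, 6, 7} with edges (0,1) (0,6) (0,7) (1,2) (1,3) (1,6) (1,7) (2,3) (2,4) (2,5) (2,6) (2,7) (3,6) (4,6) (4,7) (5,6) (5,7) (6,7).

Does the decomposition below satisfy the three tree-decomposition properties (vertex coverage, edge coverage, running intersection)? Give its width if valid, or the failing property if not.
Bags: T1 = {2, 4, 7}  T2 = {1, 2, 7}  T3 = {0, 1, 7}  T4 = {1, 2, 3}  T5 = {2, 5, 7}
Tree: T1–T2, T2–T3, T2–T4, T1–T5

A tree decomposition must satisfy three properties: every vertex lies in some bag; for every edge, both endpoints lie together in some bag; and for every vertex, the bags containing it form a connected subtree. Here vertex 6 appears in no bag, so the decomposition is invalid.

No — vertex 6 appears in no bag.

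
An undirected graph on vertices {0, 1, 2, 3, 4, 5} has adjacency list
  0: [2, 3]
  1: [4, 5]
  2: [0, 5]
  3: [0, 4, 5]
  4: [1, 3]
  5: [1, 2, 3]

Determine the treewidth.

2

A width-2 tree decomposition is:
Bags: B1 = {0, 2, 5}  B2 = {0, 3, 5}  B3 = {1, 3, 5}  B4 = {1, 3, 4}
Tree: B1–B2, B2–B3, B3–B4
Each bag holds 3 vertices, so the decomposition has width 2, which upper-bounds the treewidth. Since 2–0–3–5–2 is a cycle in G, G is not acyclic. Forests are exactly the graphs of treewidth ≤ 1, so tw(G) ≥ 2. Hence tw(G) = 2 exactly.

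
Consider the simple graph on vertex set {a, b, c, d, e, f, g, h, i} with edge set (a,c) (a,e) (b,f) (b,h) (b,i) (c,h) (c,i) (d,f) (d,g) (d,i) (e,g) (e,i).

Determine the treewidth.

3

A width-3 tree decomposition is:
Bags: B1 = {b, c, f, h}  B2 = {b, c, f, i}  B3 = {c, d, f, i}  B4 = {a, c, d, i}  B5 = {a, d, e, i}  B6 = {a, d, e, g}
Tree: B1–B2, B2–B3, B3–B4, B4–B5, B5–B6
Each bag holds 4 vertices, so the decomposition has width 3, which upper-bounds the treewidth. For the lower bound: the 4 vertex sets {b,f,h}, {c}, {i}, {a,d,e,g} are disjoint, each induces a connected subgraph, and every pair is joined by at least one edge of G. Contracting each set to a single vertex therefore yields K_{4} as a minor, and since treewidth is minor-monotone, tw(G) ≥ tw(K_{4}) = 3. Combining the bounds, tw(G) = 3.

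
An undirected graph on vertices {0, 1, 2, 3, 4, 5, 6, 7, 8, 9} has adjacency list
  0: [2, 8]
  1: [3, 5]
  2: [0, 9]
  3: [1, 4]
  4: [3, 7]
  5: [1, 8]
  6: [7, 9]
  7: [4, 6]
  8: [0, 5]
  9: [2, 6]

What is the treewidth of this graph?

A width-2 tree decomposition is:
Bags: B1 = {0, 5, 8}  B2 = {0, 2, 5}  B3 = {2, 5, 9}  B4 = {5, 6, 9}  B5 = {5, 6, 7}  B6 = {4, 5, 7}  B7 = {3, 4, 5}  B8 = {1, 3, 5}
Tree: B1–B2, B2–B3, B3–B4, B4–B5, B5–B6, B6–B7, B7–B8
Every bag has size at most 3, so the width is 3 − 1 = 2 and tw(G) ≤ 2. The edges 5–8–0–2–9–6–7–4–3–1–5 form a cycle, so G is not a tree and its treewidth is at least 2. Combining the bounds, tw(G) = 2.

2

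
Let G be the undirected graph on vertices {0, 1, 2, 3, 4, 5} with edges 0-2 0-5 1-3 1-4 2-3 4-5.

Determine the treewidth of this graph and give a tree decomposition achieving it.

Every bag has size at most 3, so the width is 3 − 1 = 2 and tw(G) ≤ 2. For the lower bound, G contains the cycle 4–1–3–2–0–5–4, so G is not a forest; only forests have treewidth ≤ 1, hence tw(G) ≥ 2. Combining the bounds, tw(G) = 2.

Treewidth 2.
One such decomposition:
Bags: B1 = {1, 3, 4}  B2 = {2, 3, 4}  B3 = {0, 2, 4}  B4 = {0, 4, 5}
Tree: B1–B2, B2–B3, B3–B4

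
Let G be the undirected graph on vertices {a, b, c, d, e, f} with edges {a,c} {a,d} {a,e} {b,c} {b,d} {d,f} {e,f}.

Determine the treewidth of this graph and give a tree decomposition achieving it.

Treewidth 2.
Bags: B1 = {d, e, f}  B2 = {a, d, e}  B3 = {a, b, d}  B4 = {a, b, c}
Tree: B1–B2, B2–B3, B3–B4

Every bag has size at most 3, so the width is 3 − 1 = 2 and tw(G) ≤ 2. Since f–e–a–d–f is a cycle in G, G is not acyclic. Forests are exactly the graphs of treewidth ≤ 1, so tw(G) ≥ 2. Hence tw(G) = 2 exactly.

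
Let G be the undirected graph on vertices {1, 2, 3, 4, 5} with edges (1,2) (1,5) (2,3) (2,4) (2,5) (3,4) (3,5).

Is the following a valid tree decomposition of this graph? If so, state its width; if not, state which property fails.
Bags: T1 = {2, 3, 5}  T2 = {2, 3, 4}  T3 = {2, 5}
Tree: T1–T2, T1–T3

No — vertex 1 appears in no bag.

A tree decomposition must satisfy three properties: every vertex lies in some bag; for every edge, both endpoints lie together in some bag; and for every vertex, the bags containing it form a connected subtree. Here vertex 1 appears in no bag, so the decomposition is invalid.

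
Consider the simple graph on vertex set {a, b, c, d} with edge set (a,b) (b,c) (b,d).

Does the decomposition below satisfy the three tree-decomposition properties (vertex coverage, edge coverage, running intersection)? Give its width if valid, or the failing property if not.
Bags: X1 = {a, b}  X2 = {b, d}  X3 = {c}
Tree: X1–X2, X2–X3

A tree decomposition must satisfy three properties: every vertex lies in some bag; for every edge, both endpoints lie together in some bag; and for every vertex, the bags containing it form a connected subtree. Here edge (b,c) lies in no bag, so the decomposition is invalid.

No — edge (b,c) lies in no bag.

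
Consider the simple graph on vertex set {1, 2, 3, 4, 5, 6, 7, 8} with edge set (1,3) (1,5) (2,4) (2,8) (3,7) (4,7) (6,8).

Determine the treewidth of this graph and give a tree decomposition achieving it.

Treewidth 1.
Bags: B1 = {1, 5}  B2 = {1, 3}  B3 = {3, 7}  B4 = {4, 7}  B5 = {2, 4}  B6 = {2, 8}  B7 = {6, 8}
Tree: B1–B2, B2–B3, B3–B4, B4–B5, B5–B6, B6–B7

Each bag holds 2 vertices, so the decomposition has width 1, which upper-bounds the treewidth. Any graph with an edge has treewidth ≥ 1, and G has the edge 5–1. Combining the bounds, tw(G) = 1.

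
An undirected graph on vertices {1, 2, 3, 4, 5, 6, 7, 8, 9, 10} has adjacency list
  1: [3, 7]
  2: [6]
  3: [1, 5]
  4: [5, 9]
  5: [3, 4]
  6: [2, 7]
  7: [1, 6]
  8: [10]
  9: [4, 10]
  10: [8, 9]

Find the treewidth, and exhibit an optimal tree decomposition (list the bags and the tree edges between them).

Treewidth 1.
One optimal decomposition is:
Bags: B1 = {8, 10}  B2 = {9, 10}  B3 = {4, 9}  B4 = {4, 5}  B5 = {3, 5}  B6 = {1, 3}  B7 = {1, 7}  B8 = {6, 7}  B9 = {2, 6}
Tree: B1–B2, B2–B3, B3–B4, B4–B5, B5–B6, B6–B7, B7–B8, B8–B9

Each bag holds 2 vertices, so the decomposition has width 1, which upper-bounds the treewidth. G has an edge, so its treewidth is at least 1. Hence tw(G) = 1 exactly.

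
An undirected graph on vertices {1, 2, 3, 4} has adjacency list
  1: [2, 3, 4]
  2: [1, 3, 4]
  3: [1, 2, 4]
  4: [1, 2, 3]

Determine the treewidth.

3

A width-3 tree decomposition is:
Bags: B1 = {1, 2, 3, 4}
Tree: (single bag)
With just one bag of size 4, the width is 4 − 1 = 3, so tw(G) ≤ 3. Conversely, {1, 2, 3, 4} is a clique of size 4, and the vertices of any clique must share a bag in every tree decomposition; so some bag has ≥ 4 vertices and tw(G) ≥ 3. Combining the bounds, tw(G) = 3.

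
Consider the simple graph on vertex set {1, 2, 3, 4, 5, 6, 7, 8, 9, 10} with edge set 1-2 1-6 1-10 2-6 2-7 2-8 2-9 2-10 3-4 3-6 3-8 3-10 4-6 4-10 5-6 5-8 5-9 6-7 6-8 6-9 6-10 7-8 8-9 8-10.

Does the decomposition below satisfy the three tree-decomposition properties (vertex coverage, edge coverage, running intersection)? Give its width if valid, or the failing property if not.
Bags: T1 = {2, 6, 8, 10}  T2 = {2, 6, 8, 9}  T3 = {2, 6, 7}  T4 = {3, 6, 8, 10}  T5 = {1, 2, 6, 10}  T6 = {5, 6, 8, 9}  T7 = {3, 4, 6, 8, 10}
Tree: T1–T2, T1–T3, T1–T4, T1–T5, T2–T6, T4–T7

No — edge (8,7) lies in no bag.

A tree decomposition must satisfy three properties: every vertex lies in some bag; for every edge, both endpoints lie together in some bag; and for every vertex, the bags containing it form a connected subtree. Here edge (8,7) lies in no bag, so the decomposition is invalid.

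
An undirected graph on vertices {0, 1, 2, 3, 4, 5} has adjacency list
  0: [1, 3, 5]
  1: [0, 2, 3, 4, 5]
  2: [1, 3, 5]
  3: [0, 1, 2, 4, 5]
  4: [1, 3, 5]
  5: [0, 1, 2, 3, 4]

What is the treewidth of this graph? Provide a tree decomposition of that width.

Every bag has size at most 4, so the width is 4 − 1 = 3 and tw(G) ≤ 3. For the lower bound, the 4 vertices {0, 1, 3, 5} are pairwise adjacent, and any tree decomposition puts a clique entirely inside one bag — forcing width ≥ 3. Therefore the treewidth is 3.

Treewidth 3.
One such decomposition:
Bags: B1 = {1, 3, 4, 5}  B2 = {0, 1, 3, 5}  B3 = {1, 2, 3, 5}
Tree: B1–B2, B2–B3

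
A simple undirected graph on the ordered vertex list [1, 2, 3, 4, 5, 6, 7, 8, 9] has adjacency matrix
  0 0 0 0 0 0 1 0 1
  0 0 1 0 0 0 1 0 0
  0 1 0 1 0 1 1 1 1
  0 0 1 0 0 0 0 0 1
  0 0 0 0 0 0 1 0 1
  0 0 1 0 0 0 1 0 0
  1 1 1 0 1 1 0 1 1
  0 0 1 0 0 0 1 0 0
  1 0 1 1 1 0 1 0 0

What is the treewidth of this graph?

2

A width-2 tree decomposition is:
Bags: B1 = {3, 7, 9}  B2 = {1, 7, 9}  B3 = {3, 7, 8}  B4 = {5, 7, 9}  B5 = {2, 3, 7}  B6 = {3, 6, 7}  B7 = {3, 4, 9}
Tree: B1–B2, B1–B3, B2–B4, B1–B5, B5–B6, B1–B7
Every bag has size at most 3, so the width is 3 − 1 = 2 and tw(G) ≤ 2. Conversely, {3, 4, 9} is a clique of size 3, and the vertices of any clique must share a bag in every tree decomposition; so some bag has ≥ 3 vertices and tw(G) ≥ 2. Hence tw(G) = 2 exactly.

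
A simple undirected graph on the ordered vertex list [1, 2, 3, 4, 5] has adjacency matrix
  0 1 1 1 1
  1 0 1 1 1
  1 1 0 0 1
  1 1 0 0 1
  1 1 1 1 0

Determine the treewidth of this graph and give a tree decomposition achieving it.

Each bag holds 4 vertices, so the decomposition has width 3, which upper-bounds the treewidth. On the other hand G contains the 4-clique {1, 2, 3, 5}. A clique must lie in a single bag of any decomposition, so no decomposition can have width below 3. Hence tw(G) = 3 exactly.

Treewidth 3.
Bags: B1 = {1, 2, 4, 5}  B2 = {1, 2, 3, 5}
Tree: B1–B2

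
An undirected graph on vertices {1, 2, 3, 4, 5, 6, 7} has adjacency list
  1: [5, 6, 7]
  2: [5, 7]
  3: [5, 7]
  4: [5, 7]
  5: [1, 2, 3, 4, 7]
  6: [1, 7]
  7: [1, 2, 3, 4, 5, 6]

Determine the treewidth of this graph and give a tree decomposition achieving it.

The largest bag has 3 vertices, giving width 2; this decomposition certifies tw(G) ≤ 2. Conversely, {1, 5, 7} is a clique of size 3, and the vertices of any clique must share a bag in every tree decomposition; so some bag has ≥ 3 vertices and tw(G) ≥ 2. Therefore the treewidth is 2.

Treewidth 2.
One such decomposition:
Bags: B1 = {4, 5, 7}  B2 = {1, 5, 7}  B3 = {2, 5, 7}  B4 = {3, 5, 7}  B5 = {1, 6, 7}
Tree: B1–B2, B1–B3, B1–B4, B2–B5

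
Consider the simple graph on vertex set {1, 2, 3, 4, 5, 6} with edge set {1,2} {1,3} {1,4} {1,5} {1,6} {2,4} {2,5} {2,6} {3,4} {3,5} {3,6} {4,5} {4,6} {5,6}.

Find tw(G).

4

A width-4 tree decomposition is:
Bags: B1 = {1, 2, 4, 5, 6}  B2 = {1, 3, 4, 5, 6}
Tree: B1–B2
Every bag has size at most 5, so the width is 5 − 1 = 4 and tw(G) ≤ 4. For the lower bound, the 5 vertices {1, 2, 4, 5, 6} are pairwise adjacent, and any tree decomposition puts a clique entirely inside one bag — forcing width ≥ 4. Hence tw(G) = 4 exactly.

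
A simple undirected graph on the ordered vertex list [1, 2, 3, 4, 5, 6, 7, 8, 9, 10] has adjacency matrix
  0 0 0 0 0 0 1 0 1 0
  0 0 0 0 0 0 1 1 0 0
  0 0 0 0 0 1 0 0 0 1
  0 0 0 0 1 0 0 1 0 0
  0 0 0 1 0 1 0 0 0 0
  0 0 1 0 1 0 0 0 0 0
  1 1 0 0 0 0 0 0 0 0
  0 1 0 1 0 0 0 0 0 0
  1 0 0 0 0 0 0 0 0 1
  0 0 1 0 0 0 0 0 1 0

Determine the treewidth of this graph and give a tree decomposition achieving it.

Treewidth 2.
One optimal decomposition is:
Bags: B1 = {3, 6, 10}  B2 = {6, 9, 10}  B3 = {1, 6, 9}  B4 = {1, 6, 7}  B5 = {2, 6, 7}  B6 = {2, 6, 8}  B7 = {4, 6, 8}  B8 = {4, 5, 6}
Tree: B1–B2, B2–B3, B3–B4, B4–B5, B5–B6, B6–B7, B7–B8

The largest bag has 3 vertices, giving width 2; this decomposition certifies tw(G) ≤ 2. Since 6–3–10–9–1–7–2–8–4–5–6 is a cycle in G, G is not acyclic. Forests are exactly the graphs of treewidth ≤ 1, so tw(G) ≥ 2. Therefore the treewidth is 2.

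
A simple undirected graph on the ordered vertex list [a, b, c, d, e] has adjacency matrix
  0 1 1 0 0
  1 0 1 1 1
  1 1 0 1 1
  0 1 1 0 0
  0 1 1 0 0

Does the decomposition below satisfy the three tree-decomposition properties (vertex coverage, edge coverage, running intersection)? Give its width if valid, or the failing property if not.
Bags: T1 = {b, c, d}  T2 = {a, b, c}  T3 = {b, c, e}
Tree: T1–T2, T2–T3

Yes; width 2.

Vertex coverage: the bags together contain {a, b, c, d, e}, the full vertex set. Edge coverage: each edge of G has both endpoints in at least one bag. Running intersection: for every vertex, the bags containing it form a connected subtree. All three properties hold, so this is a valid tree decomposition of width max|bag| − 1 = 2, and hence tw(G) ≤ 2.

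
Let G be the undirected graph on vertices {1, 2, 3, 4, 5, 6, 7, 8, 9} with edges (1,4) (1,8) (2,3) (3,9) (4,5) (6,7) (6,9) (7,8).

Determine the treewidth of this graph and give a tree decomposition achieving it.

The largest bag has 2 vertices, giving width 1; this decomposition certifies tw(G) ≤ 1. Any graph with an edge has treewidth ≥ 1, and G has the edge 5–4. The upper and lower bounds meet at 1, so that is the treewidth.

Treewidth 1.
One optimal decomposition is:
Bags: B1 = {4, 5}  B2 = {1, 4}  B3 = {1, 8}  B4 = {7, 8}  B5 = {6, 7}  B6 = {6, 9}  B7 = {3, 9}  B8 = {2, 3}
Tree: B1–B2, B2–B3, B3–B4, B4–B5, B5–B6, B6–B7, B7–B8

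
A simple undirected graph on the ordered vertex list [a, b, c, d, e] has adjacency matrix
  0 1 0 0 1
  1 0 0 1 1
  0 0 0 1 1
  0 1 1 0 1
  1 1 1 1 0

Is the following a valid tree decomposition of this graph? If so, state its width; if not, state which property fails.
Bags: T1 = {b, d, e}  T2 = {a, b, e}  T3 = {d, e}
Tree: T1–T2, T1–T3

No — vertex c appears in no bag.

A tree decomposition must satisfy three properties: every vertex lies in some bag; for every edge, both endpoints lie together in some bag; and for every vertex, the bags containing it form a connected subtree. Here vertex c appears in no bag, so the decomposition is invalid.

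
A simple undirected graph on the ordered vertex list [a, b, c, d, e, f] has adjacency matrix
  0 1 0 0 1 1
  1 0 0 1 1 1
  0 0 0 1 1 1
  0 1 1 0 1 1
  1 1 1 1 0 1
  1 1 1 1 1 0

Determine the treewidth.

A width-3 tree decomposition is:
Bags: B1 = {a, b, e, f}  B2 = {b, d, e, f}  B3 = {c, d, e, f}
Tree: B1–B2, B2–B3
Each bag holds 4 vertices, so the decomposition has width 3, which upper-bounds the treewidth. Conversely, {c, d, e, f} is a clique of size 4, and the vertices of any clique must share a bag in every tree decomposition; so some bag has ≥ 4 vertices and tw(G) ≥ 3. Therefore the treewidth is 3.

3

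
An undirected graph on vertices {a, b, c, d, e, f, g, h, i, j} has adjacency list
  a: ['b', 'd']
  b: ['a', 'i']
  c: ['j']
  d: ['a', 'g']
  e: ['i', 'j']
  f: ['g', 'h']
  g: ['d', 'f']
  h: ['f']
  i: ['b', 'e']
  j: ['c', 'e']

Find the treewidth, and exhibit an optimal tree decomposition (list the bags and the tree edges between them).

Treewidth 1.
Bags: B1 = {c, j}  B2 = {e, j}  B3 = {e, i}  B4 = {b, i}  B5 = {a, b}  B6 = {a, d}  B7 = {d, g}  B8 = {f, g}  B9 = {f, h}
Tree: B1–B2, B2–B3, B3–B4, B4–B5, B5–B6, B6–B7, B7–B8, B8–B9

The largest bag has 2 vertices, giving width 1; this decomposition certifies tw(G) ≤ 1. G has an edge, so its treewidth is at least 1. Combining the bounds, tw(G) = 1.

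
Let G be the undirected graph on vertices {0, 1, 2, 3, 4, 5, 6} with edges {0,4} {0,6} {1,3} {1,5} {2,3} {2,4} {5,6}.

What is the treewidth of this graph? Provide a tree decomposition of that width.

Every bag has size at most 3, so the width is 3 − 1 = 2 and tw(G) ≤ 2. The edges 2–3–1–5–6–0–4–2 form a cycle, so G is not a tree and its treewidth is at least 2. Combining the bounds, tw(G) = 2.

Treewidth 2.
One optimal decomposition is:
Bags: B1 = {1, 2, 3}  B2 = {1, 2, 5}  B3 = {2, 5, 6}  B4 = {0, 2, 6}  B5 = {0, 2, 4}
Tree: B1–B2, B2–B3, B3–B4, B4–B5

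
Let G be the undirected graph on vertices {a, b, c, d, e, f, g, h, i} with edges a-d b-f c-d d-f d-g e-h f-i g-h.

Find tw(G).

A width-1 tree decomposition is:
Bags: B1 = {d, f}  B2 = {d, g}  B3 = {g, h}  B4 = {f, i}  B5 = {c, d}  B6 = {b, f}  B7 = {a, d}  B8 = {e, h}
Tree: B1–B2, B2–B3, B1–B4, B1–B5, B4–B6, B5–B7, B3–B8
Every bag has size at most 2, so the width is 2 − 1 = 1 and tw(G) ≤ 1. Any graph with an edge has treewidth ≥ 1, and G has the edge d–f. The upper and lower bounds meet at 1, so that is the treewidth.

1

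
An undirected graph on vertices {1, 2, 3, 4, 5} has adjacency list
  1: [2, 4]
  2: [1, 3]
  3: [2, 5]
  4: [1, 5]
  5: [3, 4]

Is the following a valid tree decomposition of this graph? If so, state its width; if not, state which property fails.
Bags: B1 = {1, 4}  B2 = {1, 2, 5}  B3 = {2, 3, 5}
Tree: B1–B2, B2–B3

A tree decomposition must satisfy three properties: every vertex lies in some bag; for every edge, both endpoints lie together in some bag; and for every vertex, the bags containing it form a connected subtree. Here edge (5,4) lies in no bag, so the decomposition is invalid.

No — edge (5,4) lies in no bag.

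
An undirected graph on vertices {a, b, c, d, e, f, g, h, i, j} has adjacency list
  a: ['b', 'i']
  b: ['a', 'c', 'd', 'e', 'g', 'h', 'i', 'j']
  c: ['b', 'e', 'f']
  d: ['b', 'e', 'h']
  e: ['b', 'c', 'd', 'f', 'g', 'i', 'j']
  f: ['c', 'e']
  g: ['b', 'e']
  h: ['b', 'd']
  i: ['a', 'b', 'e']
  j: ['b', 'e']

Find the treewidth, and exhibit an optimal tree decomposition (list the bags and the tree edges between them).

Each bag holds 3 vertices, so the decomposition has width 2, which upper-bounds the treewidth. Conversely, {c, e, f} is a clique of size 3, and the vertices of any clique must share a bag in every tree decomposition; so some bag has ≥ 3 vertices and tw(G) ≥ 2. Hence tw(G) = 2 exactly.

Treewidth 2.
One optimal decomposition is:
Bags: B1 = {b, d, e}  B2 = {b, e, i}  B3 = {b, e, j}  B4 = {b, c, e}  B5 = {b, d, h}  B6 = {a, b, i}  B7 = {c, e, f}  B8 = {b, e, g}
Tree: B1–B2, B2–B3, B2–B4, B1–B5, B2–B6, B4–B7, B2–B8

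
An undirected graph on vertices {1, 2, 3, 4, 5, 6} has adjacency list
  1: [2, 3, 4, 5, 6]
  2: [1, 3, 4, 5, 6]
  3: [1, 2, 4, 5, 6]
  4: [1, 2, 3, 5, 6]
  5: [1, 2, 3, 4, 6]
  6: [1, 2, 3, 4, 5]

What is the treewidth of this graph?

5

A width-5 tree decomposition is:
Bags: B1 = {1, 2, 3, 4, 5, 6}
Tree: (single bag)
With just one bag of size 6, the width is 6 − 1 = 5, so tw(G) ≤ 5. On the other hand G contains the 6-clique {1, 2, 3, 4, 5, 6}. A clique must lie in a single bag of any decomposition, so no decomposition can have width below 5. Therefore the treewidth is 5.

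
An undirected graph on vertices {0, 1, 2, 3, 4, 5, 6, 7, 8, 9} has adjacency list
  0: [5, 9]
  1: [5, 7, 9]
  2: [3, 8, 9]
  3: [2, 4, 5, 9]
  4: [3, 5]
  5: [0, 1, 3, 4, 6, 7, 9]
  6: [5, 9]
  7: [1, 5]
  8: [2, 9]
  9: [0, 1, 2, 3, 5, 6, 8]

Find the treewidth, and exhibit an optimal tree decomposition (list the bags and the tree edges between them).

Each bag holds 3 vertices, so the decomposition has width 2, which upper-bounds the treewidth. For the lower bound, the 3 vertices {2, 8, 9} are pairwise adjacent, and any tree decomposition puts a clique entirely inside one bag — forcing width ≥ 2. Combining the bounds, tw(G) = 2.

Treewidth 2.
Bags: B1 = {1, 5, 7}  B2 = {1, 5, 9}  B3 = {3, 5, 9}  B4 = {5, 6, 9}  B5 = {0, 5, 9}  B6 = {2, 3, 9}  B7 = {2, 8, 9}  B8 = {3, 4, 5}
Tree: B1–B2, B2–B3, B3–B4, B2–B5, B3–B6, B6–B7, B3–B8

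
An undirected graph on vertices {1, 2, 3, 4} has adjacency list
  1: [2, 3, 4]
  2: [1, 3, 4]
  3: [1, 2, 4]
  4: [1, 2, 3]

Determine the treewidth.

3

A width-3 tree decomposition is:
Bags: B1 = {1, 2, 3, 4}
Tree: (single bag)
A single bag containing all 4 vertices is trivially a valid decomposition of width 3. For the lower bound, the 4 vertices {1, 2, 3, 4} are pairwise adjacent, and any tree decomposition puts a clique entirely inside one bag — forcing width ≥ 3. Hence tw(G) = 3 exactly.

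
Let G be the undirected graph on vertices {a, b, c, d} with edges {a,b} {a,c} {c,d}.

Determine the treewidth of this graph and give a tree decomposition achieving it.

Each bag holds 2 vertices, so the decomposition has width 1, which upper-bounds the treewidth. Since G has at least one edge (e.g. d–c), it is not an edgeless graph, so tw(G) ≥ 1. Hence tw(G) = 1 exactly.

Treewidth 1.
Bags: B1 = {c, d}  B2 = {a, c}  B3 = {a, b}
Tree: B1–B2, B2–B3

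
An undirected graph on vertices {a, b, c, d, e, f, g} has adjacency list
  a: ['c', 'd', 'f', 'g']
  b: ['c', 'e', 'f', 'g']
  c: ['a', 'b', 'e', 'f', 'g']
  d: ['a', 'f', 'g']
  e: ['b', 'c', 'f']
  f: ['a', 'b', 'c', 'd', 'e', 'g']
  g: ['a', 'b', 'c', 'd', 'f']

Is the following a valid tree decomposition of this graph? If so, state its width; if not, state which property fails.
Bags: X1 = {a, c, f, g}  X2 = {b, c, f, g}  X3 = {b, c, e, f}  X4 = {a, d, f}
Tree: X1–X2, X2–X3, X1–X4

A tree decomposition must satisfy three properties: every vertex lies in some bag; for every edge, both endpoints lie together in some bag; and for every vertex, the bags containing it form a connected subtree. Here edge (g,d) lies in no bag, so the decomposition is invalid.

No — edge (g,d) lies in no bag.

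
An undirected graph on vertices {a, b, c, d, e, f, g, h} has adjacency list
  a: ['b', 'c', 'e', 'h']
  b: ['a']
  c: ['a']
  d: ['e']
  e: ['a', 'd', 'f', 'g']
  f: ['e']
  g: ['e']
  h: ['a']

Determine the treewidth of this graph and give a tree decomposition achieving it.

Treewidth 1.
One such decomposition:
Bags: B1 = {a, e}  B2 = {d, e}  B3 = {a, c}  B4 = {e, f}  B5 = {a, b}  B6 = {a, h}  B7 = {e, g}
Tree: B1–B2, B1–B3, B2–B4, B3–B5, B1–B6, B1–B7

Every bag has size at most 2, so the width is 2 − 1 = 1 and tw(G) ≤ 1. Any graph with an edge has treewidth ≥ 1, and G has the edge e–a. Hence tw(G) = 1 exactly.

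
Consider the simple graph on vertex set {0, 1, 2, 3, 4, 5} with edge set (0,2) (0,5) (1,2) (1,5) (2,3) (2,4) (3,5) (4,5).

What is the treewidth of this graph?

A width-2 tree decomposition is:
Bags: B1 = {0, 2, 5}  B2 = {2, 3, 5}  B3 = {2, 4, 5}  B4 = {1, 2, 5}
Tree: B1–B2, B2–B3, B3–B4
Each bag holds 3 vertices, so the decomposition has width 2, which upper-bounds the treewidth. For the lower bound, G contains the cycle 0–5–3–2–0, so G is not a forest; only forests have treewidth ≤ 1, hence tw(G) ≥ 2. Therefore the treewidth is 2.

2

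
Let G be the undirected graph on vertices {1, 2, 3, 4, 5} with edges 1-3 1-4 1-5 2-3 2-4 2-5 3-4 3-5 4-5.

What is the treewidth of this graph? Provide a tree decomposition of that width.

Every bag has size at most 4, so the width is 4 − 1 = 3 and tw(G) ≤ 3. For the lower bound, the 4 vertices {1, 3, 4, 5} are pairwise adjacent, and any tree decomposition puts a clique entirely inside one bag — forcing width ≥ 3. The upper and lower bounds meet at 3, so that is the treewidth.

Treewidth 3.
One optimal decomposition is:
Bags: B1 = {2, 3, 4, 5}  B2 = {1, 3, 4, 5}
Tree: B1–B2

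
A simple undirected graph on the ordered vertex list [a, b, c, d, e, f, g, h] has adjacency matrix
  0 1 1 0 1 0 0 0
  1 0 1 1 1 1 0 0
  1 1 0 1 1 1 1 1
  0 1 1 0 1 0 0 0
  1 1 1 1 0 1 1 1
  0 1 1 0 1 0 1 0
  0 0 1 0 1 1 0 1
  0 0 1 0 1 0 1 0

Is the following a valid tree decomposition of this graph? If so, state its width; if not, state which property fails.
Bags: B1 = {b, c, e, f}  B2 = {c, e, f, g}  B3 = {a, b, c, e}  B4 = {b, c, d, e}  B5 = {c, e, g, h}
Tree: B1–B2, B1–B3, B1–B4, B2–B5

Every vertex of G appears in some bag (union = {a, b, c, d, e, f, g, h}); every edge is covered by a bag; and for each vertex v the set of bags containing v is connected in the bag tree. The decomposition is therefore valid. The largest bag has 4 vertices, so the width is 3.

Yes; width 3.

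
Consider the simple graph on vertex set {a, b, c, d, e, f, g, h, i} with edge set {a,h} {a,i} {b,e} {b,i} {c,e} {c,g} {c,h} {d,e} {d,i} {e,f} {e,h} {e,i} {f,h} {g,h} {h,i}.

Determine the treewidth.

2

A width-2 tree decomposition is:
Bags: B1 = {e, h, i}  B2 = {d, e, i}  B3 = {c, e, h}  B4 = {b, e, i}  B5 = {a, h, i}  B6 = {e, f, h}  B7 = {c, g, h}
Tree: B1–B2, B1–B3, B2–B4, B1–B5, B3–B6, B3–B7
Each bag holds 3 vertices, so the decomposition has width 2, which upper-bounds the treewidth. For the lower bound, the 3 vertices {d, e, i} are pairwise adjacent, and any tree decomposition puts a clique entirely inside one bag — forcing width ≥ 2. The upper and lower bounds meet at 2, so that is the treewidth.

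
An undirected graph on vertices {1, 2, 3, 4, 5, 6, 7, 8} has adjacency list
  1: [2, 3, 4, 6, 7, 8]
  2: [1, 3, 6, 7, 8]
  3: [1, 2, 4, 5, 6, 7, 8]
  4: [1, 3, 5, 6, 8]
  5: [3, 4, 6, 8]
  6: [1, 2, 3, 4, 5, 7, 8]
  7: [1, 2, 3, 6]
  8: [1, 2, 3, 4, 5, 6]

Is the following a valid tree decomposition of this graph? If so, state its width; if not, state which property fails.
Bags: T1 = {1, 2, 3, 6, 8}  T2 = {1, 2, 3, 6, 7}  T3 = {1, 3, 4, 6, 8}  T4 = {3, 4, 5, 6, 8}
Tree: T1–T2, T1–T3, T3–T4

Yes; width 4.

Every vertex of G appears in some bag (union = {1, 2, 3, 4, 5, 6, 7, 8}); every edge is covered by a bag; and for each vertex v the set of bags containing v is connected in the bag tree. The decomposition is therefore valid. The largest bag has 5 vertices, so the width is 4.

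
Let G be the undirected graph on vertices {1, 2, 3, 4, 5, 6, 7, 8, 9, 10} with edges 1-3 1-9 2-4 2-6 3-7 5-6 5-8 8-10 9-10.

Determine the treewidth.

1

A width-1 tree decomposition is:
Bags: B1 = {2, 4}  B2 = {2, 6}  B3 = {5, 6}  B4 = {5, 8}  B5 = {8, 10}  B6 = {9, 10}  B7 = {1, 9}  B8 = {1, 3}  B9 = {3, 7}
Tree: B1–B2, B2–B3, B3–B4, B4–B5, B5–B6, B6–B7, B7–B8, B8–B9
Each bag holds 2 vertices, so the decomposition has width 1, which upper-bounds the treewidth. Any graph with an edge has treewidth ≥ 1, and G has the edge 4–2. Hence tw(G) = 1 exactly.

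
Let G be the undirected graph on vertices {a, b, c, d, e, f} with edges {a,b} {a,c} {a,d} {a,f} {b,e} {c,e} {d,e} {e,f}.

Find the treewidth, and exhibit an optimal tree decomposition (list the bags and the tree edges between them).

Every bag has size at most 3, so the width is 3 − 1 = 2 and tw(G) ≤ 2. For the lower bound, G contains the cycle a–c–e–f–a, so G is not a forest; only forests have treewidth ≤ 1, hence tw(G) ≥ 2. Therefore the treewidth is 2.

Treewidth 2.
Bags: B1 = {a, c, e}  B2 = {a, e, f}  B3 = {a, b, e}  B4 = {a, d, e}
Tree: B1–B2, B2–B3, B3–B4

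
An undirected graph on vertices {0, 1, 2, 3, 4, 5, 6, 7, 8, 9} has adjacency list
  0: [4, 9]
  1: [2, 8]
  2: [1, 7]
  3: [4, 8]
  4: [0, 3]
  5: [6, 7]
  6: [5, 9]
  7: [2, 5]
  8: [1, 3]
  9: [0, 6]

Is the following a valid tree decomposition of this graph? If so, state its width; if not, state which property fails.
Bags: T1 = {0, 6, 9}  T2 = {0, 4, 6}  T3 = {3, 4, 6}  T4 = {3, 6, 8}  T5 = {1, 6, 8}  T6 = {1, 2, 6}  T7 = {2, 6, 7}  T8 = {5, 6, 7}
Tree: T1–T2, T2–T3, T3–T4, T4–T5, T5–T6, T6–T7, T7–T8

Vertex coverage: the bags together contain {0, 1, 2, 3, 4, 5, 6, 7, 8, 9}, the full vertex set. Edge coverage: each edge of G has both endpoints in at least one bag. Running intersection: for every vertex, the bags containing it form a connected subtree. All three properties hold, so this is a valid tree decomposition of width max|bag| − 1 = 2, and hence tw(G) ≤ 2.

Yes; width 2.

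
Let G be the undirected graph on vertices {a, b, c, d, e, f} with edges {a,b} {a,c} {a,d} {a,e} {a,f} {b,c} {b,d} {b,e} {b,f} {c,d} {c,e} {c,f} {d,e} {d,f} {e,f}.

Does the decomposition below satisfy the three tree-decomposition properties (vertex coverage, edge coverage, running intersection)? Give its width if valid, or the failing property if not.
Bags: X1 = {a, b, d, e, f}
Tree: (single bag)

No — vertex c appears in no bag.

A tree decomposition must satisfy three properties: every vertex lies in some bag; for every edge, both endpoints lie together in some bag; and for every vertex, the bags containing it form a connected subtree. Here vertex c appears in no bag, so the decomposition is invalid.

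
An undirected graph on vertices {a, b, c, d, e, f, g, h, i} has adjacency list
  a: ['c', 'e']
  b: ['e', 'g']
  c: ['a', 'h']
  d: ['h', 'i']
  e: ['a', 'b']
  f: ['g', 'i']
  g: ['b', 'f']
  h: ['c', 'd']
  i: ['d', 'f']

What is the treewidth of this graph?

A width-2 tree decomposition is:
Bags: B1 = {f, g, i}  B2 = {b, g, i}  B3 = {b, e, i}  B4 = {a, e, i}  B5 = {a, c, i}  B6 = {c, h, i}  B7 = {d, h, i}
Tree: B1–B2, B2–B3, B3–B4, B4–B5, B5–B6, B6–B7
The largest bag has 3 vertices, giving width 2; this decomposition certifies tw(G) ≤ 2. The edges i–f–g–b–e–a–c–h–d–i form a cycle, so G is not a tree and its treewidth is at least 2. Combining the bounds, tw(G) = 2.

2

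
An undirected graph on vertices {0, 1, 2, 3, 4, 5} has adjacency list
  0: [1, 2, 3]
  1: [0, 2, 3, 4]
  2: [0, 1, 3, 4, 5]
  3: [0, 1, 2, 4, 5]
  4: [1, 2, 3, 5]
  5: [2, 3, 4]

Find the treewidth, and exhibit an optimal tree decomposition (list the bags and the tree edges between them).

Treewidth 3.
One optimal decomposition is:
Bags: B1 = {2, 3, 4, 5}  B2 = {1, 2, 3, 4}  B3 = {0, 1, 2, 3}
Tree: B1–B2, B2–B3

Each bag holds 4 vertices, so the decomposition has width 3, which upper-bounds the treewidth. For the lower bound, the 4 vertices {0, 1, 2, 3} are pairwise adjacent, and any tree decomposition puts a clique entirely inside one bag — forcing width ≥ 3. The upper and lower bounds meet at 3, so that is the treewidth.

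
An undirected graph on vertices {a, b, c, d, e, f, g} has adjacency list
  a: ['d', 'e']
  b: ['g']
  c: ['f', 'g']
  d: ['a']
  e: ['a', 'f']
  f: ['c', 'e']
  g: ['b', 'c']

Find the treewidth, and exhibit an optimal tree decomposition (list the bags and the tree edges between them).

Treewidth 1.
Bags: B1 = {a, d}  B2 = {a, e}  B3 = {e, f}  B4 = {c, f}  B5 = {c, g}  B6 = {b, g}
Tree: B1–B2, B2–B3, B3–B4, B4–B5, B5–B6

Each bag holds 2 vertices, so the decomposition has width 1, which upper-bounds the treewidth. Since G has at least one edge (e.g. d–a), it is not an edgeless graph, so tw(G) ≥ 1. Therefore the treewidth is 1.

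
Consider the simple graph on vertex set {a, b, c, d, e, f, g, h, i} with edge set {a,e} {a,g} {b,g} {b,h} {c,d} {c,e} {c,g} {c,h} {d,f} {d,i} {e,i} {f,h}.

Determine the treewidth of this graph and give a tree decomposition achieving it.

Treewidth 3.
One optimal decomposition is:
Bags: B1 = {b, f, g, h}  B2 = {c, f, g, h}  B3 = {c, d, f, g}  B4 = {a, c, d, g}  B5 = {a, c, d, e}  B6 = {a, d, e, i}
Tree: B1–B2, B2–B3, B3–B4, B4–B5, B5–B6

Each bag holds 4 vertices, so the decomposition has width 3, which upper-bounds the treewidth. For the lower bound: the 4 vertex sets {b,f,h}, {g}, {c}, {a,d,e,i} are disjoint, each induces a connected subgraph, and every pair is joined by at least one edge of G. Contracting each set to a single vertex therefore yields K_{4} as a minor, and since treewidth is minor-monotone, tw(G) ≥ tw(K_{4}) = 3. Therefore the treewidth is 3.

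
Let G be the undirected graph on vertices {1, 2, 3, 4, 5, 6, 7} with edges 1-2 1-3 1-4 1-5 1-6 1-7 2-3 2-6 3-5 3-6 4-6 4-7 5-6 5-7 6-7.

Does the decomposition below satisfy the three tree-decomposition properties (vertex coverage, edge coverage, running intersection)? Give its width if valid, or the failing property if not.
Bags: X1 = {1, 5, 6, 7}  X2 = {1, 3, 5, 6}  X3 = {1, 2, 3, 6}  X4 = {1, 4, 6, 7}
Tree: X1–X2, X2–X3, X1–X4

Yes; width 3.

Vertex coverage: the bags together contain {1, 2, 3, 4, 5, 6, 7}, the full vertex set. Edge coverage: each edge of G has both endpoints in at least one bag. Running intersection: for every vertex, the bags containing it form a connected subtree. All three properties hold, so this is a valid tree decomposition of width max|bag| − 1 = 3, and hence tw(G) ≤ 3.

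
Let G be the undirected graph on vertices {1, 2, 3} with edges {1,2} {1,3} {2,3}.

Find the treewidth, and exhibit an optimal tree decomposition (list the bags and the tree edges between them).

Treewidth 2.
Bags: B1 = {1, 2, 3}
Tree: (single bag)

A single bag containing all 3 vertices is trivially a valid decomposition of width 2. On the other hand G contains the 3-clique {1, 2, 3}. A clique must lie in a single bag of any decomposition, so no decomposition can have width below 2. Therefore the treewidth is 2.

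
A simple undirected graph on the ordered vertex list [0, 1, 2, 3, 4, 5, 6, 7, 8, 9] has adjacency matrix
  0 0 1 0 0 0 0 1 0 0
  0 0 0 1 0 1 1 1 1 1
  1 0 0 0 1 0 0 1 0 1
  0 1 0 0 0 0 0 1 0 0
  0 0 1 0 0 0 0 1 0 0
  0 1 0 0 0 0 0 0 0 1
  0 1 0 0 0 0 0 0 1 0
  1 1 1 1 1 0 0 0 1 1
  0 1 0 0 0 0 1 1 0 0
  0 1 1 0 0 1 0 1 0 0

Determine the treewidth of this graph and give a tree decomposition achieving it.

Treewidth 2.
One optimal decomposition is:
Bags: B1 = {1, 7, 9}  B2 = {2, 7, 9}  B3 = {1, 7, 8}  B4 = {1, 6, 8}  B5 = {1, 5, 9}  B6 = {0, 2, 7}  B7 = {1, 3, 7}  B8 = {2, 4, 7}
Tree: B1–B2, B1–B3, B3–B4, B1–B5, B2–B6, B1–B7, B6–B8

The largest bag has 3 vertices, giving width 2; this decomposition certifies tw(G) ≤ 2. Conversely, {1, 5, 9} is a clique of size 3, and the vertices of any clique must share a bag in every tree decomposition; so some bag has ≥ 3 vertices and tw(G) ≥ 2. The upper and lower bounds meet at 2, so that is the treewidth.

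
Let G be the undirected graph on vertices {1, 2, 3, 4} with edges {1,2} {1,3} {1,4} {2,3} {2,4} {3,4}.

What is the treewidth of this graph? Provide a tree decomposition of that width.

With just one bag of size 4, the width is 4 − 1 = 3, so tw(G) ≤ 3. On the other hand G contains the 4-clique {1, 2, 3, 4}. A clique must lie in a single bag of any decomposition, so no decomposition can have width below 3. Therefore the treewidth is 3.

Treewidth 3.
Bags: B1 = {1, 2, 3, 4}
Tree: (single bag)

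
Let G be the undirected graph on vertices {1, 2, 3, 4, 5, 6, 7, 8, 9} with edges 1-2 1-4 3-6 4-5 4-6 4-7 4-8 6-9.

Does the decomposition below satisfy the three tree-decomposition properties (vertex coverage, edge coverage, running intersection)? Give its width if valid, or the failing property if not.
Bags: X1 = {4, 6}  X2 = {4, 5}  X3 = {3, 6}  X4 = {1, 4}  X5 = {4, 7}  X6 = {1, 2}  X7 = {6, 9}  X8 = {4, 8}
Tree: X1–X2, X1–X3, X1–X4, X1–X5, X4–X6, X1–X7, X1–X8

Yes; width 1.

Vertex coverage: the bags together contain {1, 2, 3, 4, 5, 6, 7, 8, 9}, the full vertex set. Edge coverage: each edge of G has both endpoints in at least one bag. Running intersection: for every vertex, the bags containing it form a connected subtree. All three properties hold, so this is a valid tree decomposition of width max|bag| − 1 = 1, and hence tw(G) ≤ 1.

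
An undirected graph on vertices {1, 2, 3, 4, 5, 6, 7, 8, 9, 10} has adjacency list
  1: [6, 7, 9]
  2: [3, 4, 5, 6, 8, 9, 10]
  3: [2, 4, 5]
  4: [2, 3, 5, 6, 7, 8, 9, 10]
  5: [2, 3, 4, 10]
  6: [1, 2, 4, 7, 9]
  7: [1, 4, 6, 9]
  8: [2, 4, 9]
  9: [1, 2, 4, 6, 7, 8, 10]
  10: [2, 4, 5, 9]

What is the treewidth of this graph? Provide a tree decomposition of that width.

Treewidth 3.
One optimal decomposition is:
Bags: B1 = {2, 4, 5, 10}  B2 = {2, 3, 4, 5}  B3 = {2, 4, 9, 10}  B4 = {2, 4, 6, 9}  B5 = {2, 4, 8, 9}  B6 = {4, 6, 7, 9}  B7 = {1, 6, 7, 9}
Tree: B1–B2, B1–B3, B3–B4, B4–B5, B4–B6, B6–B7

Each bag holds 4 vertices, so the decomposition has width 3, which upper-bounds the treewidth. For the lower bound, the 4 vertices {1, 6, 7, 9} are pairwise adjacent, and any tree decomposition puts a clique entirely inside one bag — forcing width ≥ 3. The upper and lower bounds meet at 3, so that is the treewidth.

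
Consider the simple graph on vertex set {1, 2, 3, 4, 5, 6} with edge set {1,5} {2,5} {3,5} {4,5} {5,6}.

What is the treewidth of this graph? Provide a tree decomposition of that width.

Treewidth 1.
Bags: B1 = {2, 5}  B2 = {5, 6}  B3 = {1, 5}  B4 = {3, 5}  B5 = {4, 5}
Tree: B1–B2, B2–B3, B1–B4, B4–B5

Each bag holds 2 vertices, so the decomposition has width 1, which upper-bounds the treewidth. G has an edge, so its treewidth is at least 1. The upper and lower bounds meet at 1, so that is the treewidth.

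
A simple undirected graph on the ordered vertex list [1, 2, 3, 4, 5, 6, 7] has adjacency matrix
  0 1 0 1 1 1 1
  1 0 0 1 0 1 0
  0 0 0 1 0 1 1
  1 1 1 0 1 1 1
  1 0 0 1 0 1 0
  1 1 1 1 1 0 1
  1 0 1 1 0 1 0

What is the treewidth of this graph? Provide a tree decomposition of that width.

Treewidth 3.
One such decomposition:
Bags: B1 = {1, 4, 6, 7}  B2 = {1, 4, 5, 6}  B3 = {3, 4, 6, 7}  B4 = {1, 2, 4, 6}
Tree: B1–B2, B1–B3, B1–B4

The largest bag has 4 vertices, giving width 3; this decomposition certifies tw(G) ≤ 3. On the other hand G contains the 4-clique {1, 2, 4, 6}. A clique must lie in a single bag of any decomposition, so no decomposition can have width below 3. Therefore the treewidth is 3.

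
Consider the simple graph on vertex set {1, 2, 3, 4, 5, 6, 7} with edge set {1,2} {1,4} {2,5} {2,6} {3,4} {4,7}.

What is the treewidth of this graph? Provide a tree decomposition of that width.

Treewidth 1.
One optimal decomposition is:
Bags: B1 = {1, 2}  B2 = {2, 5}  B3 = {1, 4}  B4 = {4, 7}  B5 = {3, 4}  B6 = {2, 6}
Tree: B1–B2, B1–B3, B3–B4, B3–B5, B2–B6

Every bag has size at most 2, so the width is 2 − 1 = 1 and tw(G) ≤ 1. G has an edge, so its treewidth is at least 1. The upper and lower bounds meet at 1, so that is the treewidth.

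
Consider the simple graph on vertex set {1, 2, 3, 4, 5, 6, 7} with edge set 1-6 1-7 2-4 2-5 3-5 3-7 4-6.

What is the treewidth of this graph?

A width-2 tree decomposition is:
Bags: B1 = {2, 4, 5}  B2 = {4, 5, 6}  B3 = {1, 5, 6}  B4 = {1, 5, 7}  B5 = {3, 5, 7}
Tree: B1–B2, B2–B3, B3–B4, B4–B5
Every bag has size at most 3, so the width is 3 − 1 = 2 and tw(G) ≤ 2. For the lower bound, G contains the cycle 5–2–4–6–1–7–3–5, so G is not a forest; only forests have treewidth ≤ 1, hence tw(G) ≥ 2. Hence tw(G) = 2 exactly.

2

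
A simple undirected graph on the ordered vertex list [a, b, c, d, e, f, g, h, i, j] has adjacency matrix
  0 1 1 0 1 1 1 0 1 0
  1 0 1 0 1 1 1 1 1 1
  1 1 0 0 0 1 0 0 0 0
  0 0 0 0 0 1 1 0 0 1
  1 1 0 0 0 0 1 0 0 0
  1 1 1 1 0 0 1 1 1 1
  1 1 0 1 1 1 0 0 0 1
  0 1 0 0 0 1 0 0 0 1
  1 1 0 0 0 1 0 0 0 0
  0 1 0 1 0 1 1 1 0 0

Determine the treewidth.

3

A width-3 tree decomposition is:
Bags: B1 = {b, f, g, j}  B2 = {a, b, f, g}  B3 = {d, f, g, j}  B4 = {a, b, f, i}  B5 = {b, f, h, j}  B6 = {a, b, e, g}  B7 = {a, b, c, f}
Tree: B1–B2, B1–B3, B2–B4, B1–B5, B2–B6, B4–B7
Each bag holds 4 vertices, so the decomposition has width 3, which upper-bounds the treewidth. On the other hand G contains the 4-clique {a, b, e, g}. A clique must lie in a single bag of any decomposition, so no decomposition can have width below 3. The upper and lower bounds meet at 3, so that is the treewidth.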